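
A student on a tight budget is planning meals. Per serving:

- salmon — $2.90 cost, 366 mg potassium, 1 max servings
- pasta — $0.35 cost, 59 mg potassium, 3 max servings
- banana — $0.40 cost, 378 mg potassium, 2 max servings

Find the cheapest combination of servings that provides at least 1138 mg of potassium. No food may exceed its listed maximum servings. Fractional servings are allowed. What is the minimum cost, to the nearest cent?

Cost per mg of potassium: banana $0.0011, pasta $0.0059, salmon $0.0079.
Take 2 servings of banana: +756.0 mg potassium for $0.80 (total $0.80, still need 382.0 mg).
Take 3 servings of pasta: +177.0 mg potassium for $1.05 (total $1.85, still need 205.0 mg).
Take 0.5601 servings of salmon: +205.0 mg potassium for $1.62 (total $3.47, still need 0.0 mg).
Greedy by cheapest-per-mg is optimal for a single linear constraint, so the minimum cost is $3.47.

$3.47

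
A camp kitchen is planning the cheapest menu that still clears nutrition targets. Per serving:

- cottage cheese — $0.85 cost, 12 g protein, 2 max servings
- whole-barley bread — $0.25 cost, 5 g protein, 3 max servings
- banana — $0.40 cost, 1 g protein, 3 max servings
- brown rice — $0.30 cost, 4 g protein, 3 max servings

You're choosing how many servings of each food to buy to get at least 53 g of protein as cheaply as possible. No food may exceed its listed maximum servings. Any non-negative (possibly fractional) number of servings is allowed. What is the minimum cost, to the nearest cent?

Cost per g of protein: whole-barley bread $0.0500, cottage cheese $0.0708, brown rice $0.0750, banana $0.4000.
Take 3 servings of whole-barley bread: +15.0 g protein for $0.75 (total $0.75, still need 38.0 g).
Take 2 servings of cottage cheese: +24.0 g protein for $1.70 (total $2.45, still need 14.0 g).
Take 3 servings of brown rice: +12.0 g protein for $0.90 (total $3.35, still need 2.0 g).
Take 2 servings of banana: +2.0 g protein for $0.80 (total $4.15, still need 0.0 g).
Greedy by cheapest-per-g is optimal for a single linear constraint, so the minimum cost is $4.15.

$4.15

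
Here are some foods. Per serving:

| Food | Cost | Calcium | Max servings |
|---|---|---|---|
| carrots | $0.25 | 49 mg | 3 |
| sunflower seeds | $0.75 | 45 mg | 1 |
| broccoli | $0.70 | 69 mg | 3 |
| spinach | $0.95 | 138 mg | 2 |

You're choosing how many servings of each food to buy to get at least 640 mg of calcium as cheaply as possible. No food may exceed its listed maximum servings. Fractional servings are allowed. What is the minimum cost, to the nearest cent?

Cost per mg of calcium: carrots $0.0051, spinach $0.0069, broccoli $0.0101, sunflower seeds $0.0167.
Take 3 servings of carrots: +147.0 mg calcium for $0.75 (total $0.75, still need 493.0 mg).
Take 2 servings of spinach: +276.0 mg calcium for $1.90 (total $2.65, still need 217.0 mg).
Take 3 servings of broccoli: +207.0 mg calcium for $2.10 (total $4.75, still need 10.0 mg).
Take 0.2222 servings of sunflower seeds: +10.0 mg calcium for $0.17 (total $4.92, still need 0.0 mg).
Filling from the cheapest source first is optimal under one linear minimum: $4.92.

$4.92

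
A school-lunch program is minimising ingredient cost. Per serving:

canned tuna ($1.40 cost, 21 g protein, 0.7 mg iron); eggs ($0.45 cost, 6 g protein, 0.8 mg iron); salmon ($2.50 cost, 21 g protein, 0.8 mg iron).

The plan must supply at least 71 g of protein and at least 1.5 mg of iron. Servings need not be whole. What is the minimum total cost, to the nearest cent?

$4.73

An LP optimum is at a vertex; with two nutrient constraints at most two foods are used. Check each candidate.
canned tuna only: max(71/21, 1.5/0.7) = 3.381 servings → $4.73.
eggs only: max(71/6, 1.5/0.8) = 11.83 servings → $5.33.
salmon only: max(71/21, 1.5/0.8) = 3.381 servings → $8.45.
canned tuna + eggs: intersection lies outside the first quadrant.
canned tuna + salmon with both targets exact would need a negative amount; discard.
eggs + salmon with both targets exact would need a negative amount; discard.
So the least-cost plan costs $4.73.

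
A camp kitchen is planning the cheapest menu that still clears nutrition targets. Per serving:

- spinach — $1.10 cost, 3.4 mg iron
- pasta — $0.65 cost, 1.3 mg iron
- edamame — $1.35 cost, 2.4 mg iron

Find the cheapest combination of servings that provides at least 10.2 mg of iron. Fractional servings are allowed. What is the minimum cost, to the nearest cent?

Cost per mg of iron: spinach $0.3235, pasta $0.5000, edamame $0.5625.
With no serving limits, use only spinach: 10.2 mg / 3.4 mg = 3 servings × $1.10 = $3.30.

$3.30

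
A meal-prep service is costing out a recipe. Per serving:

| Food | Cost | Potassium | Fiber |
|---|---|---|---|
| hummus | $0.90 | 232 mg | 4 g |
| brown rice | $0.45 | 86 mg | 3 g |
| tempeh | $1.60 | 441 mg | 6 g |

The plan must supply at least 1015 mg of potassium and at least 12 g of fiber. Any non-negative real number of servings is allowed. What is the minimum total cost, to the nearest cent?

Two binding constraints pin down two serving amounts, so the optimal mix uses at most two foods. The candidates are each food alone (scaled to the tighter of potassium/fiber) and each pair with both constraints tight.
hummus only: max(1015/232, 12/4) = 4.375 servings → $3.94.
brown rice only: max(1015/86, 12/3) = 11.8 servings → $5.31.
tempeh only: max(1015/441, 12/6) = 2.302 servings → $3.68.
hummus + brown rice: intersection lies outside the first quadrant.
hummus + tempeh: the both-tight solution has a negative serving — not a feasible corner.
brown rice + tempeh with both targets exact would need a negative amount; discard.
The minimum over all feasible corners is $3.68.

$3.68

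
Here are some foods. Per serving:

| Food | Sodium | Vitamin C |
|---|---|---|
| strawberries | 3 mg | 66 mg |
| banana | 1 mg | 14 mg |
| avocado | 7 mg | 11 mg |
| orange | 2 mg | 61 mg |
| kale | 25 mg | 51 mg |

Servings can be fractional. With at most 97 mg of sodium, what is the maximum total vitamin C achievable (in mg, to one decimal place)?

Vitamin C per mg sodium: orange 30.5, strawberries 22, banana 14, kale 2.04, avocado 1.571.
With no serving limits, spend the whole sodium allowance on orange: 97 mg / 2 mg × 61 mg = 2958.5 mg.

2958.5 mg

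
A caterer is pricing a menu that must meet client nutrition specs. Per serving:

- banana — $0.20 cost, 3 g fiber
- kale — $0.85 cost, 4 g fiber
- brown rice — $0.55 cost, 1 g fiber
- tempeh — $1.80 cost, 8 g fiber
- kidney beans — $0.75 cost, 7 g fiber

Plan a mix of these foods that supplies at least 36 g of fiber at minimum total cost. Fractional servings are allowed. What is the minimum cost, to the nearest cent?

$2.40

Cost per g of fiber: banana $0.0667, kidney beans $0.1071, kale $0.2125, tempeh $0.2250, brown rice $0.5500.
With no serving limits, use only banana: 36 g / 3 g = 12 servings × $0.20 = $2.40.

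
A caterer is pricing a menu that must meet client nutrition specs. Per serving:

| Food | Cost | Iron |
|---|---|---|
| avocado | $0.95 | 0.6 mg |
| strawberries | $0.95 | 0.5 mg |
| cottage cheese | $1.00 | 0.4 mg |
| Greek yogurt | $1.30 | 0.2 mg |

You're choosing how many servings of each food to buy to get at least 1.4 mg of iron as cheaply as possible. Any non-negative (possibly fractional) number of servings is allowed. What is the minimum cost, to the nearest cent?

$2.22

Cost per mg of iron: avocado $1.5833, strawberries $1.9000, cottage cheese $2.5000, Greek yogurt $6.5000.
With no serving limits, use only avocado: 1.4 mg / 0.6 mg = 2.333 servings × $0.95 = $2.22.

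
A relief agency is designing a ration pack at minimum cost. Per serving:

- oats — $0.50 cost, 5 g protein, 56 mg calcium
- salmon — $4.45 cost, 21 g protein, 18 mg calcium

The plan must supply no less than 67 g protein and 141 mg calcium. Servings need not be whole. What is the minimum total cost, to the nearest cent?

With two linear requirements the optimum uses one or two foods; enumerate the corners.
oats only: max(67/5, 141/56) = 13.4 servings → $6.70.
salmon only: max(67/21, 141/18) = 7.833 servings → $34.86.
oats + salmon with both tight: 1.616 servings and 2.806 servings → $13.29.
So the least-cost plan costs $6.70.

$6.70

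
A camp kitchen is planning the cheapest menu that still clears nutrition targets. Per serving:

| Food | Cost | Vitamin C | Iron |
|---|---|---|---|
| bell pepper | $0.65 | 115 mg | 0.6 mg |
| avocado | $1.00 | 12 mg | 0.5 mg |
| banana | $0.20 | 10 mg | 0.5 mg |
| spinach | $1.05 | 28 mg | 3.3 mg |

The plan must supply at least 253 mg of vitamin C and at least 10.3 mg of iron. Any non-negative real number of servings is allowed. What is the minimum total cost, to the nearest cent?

$3.97

A basic optimal solution has at most two foods positive. Try each food alone and each pair with both targets met exactly.
bell pepper only: max(253/115, 10.3/0.6) = 17.17 servings → $11.16.
avocado only: max(253/12, 10.3/0.5) = 21.08 servings → $21.08.
banana only: max(253/10, 10.3/0.5) = 25.3 servings → $5.06.
spinach only: max(253/28, 10.3/3.3) = 9.036 servings → $9.49.
bell pepper + avocado with both tight: 0.05765 servings and 20.53 servings → $20.57.
bell pepper + banana with both tight: 0.4563 servings and 20.05 servings → $4.31.
bell pepper + spinach with both tight: 1.507 servings and 2.847 servings → $3.97.
avocado + banana with both targets exact would need a negative amount; discard.
avocado + spinach with both targets exact would need a negative amount; discard.
banana + spinach with both targets exact would need a negative amount; discard.
So the least-cost plan costs $3.97.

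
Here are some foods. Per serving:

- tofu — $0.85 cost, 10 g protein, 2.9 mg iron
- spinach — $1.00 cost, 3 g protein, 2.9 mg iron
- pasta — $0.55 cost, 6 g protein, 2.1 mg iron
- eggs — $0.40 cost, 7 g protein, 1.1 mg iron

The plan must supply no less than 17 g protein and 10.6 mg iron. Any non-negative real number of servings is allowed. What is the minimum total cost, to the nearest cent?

Two binding constraints pin down two serving amounts, so the optimal mix uses at most two foods. The candidates are each food alone (scaled to the tighter of protein/iron) and each pair with both constraints tight.
tofu only: max(17/10, 10.6/2.9) = 3.655 servings → $3.11.
spinach only: max(17/3, 10.6/2.9) = 5.667 servings → $5.67.
pasta only: max(17/6, 10.6/2.1) = 5.048 servings → $2.78.
eggs only: max(17/7, 10.6/1.1) = 9.636 servings → $3.85.
tofu + spinach with both tight: 0.8621 servings and 2.793 servings → $3.53.
tofu + pasta with both targets exact would need a negative amount; discard.
tofu + eggs: the both-tight solution has a negative serving — not a feasible corner.
spinach + pasta with both tight: 2.514 servings and 1.577 servings → $3.38.
spinach + eggs with both tight: 3.265 servings and 1.029 servings → $3.68.
pasta + eggs with both targets exact would need a negative amount; discard.
Cheapest feasible corner: $2.78.

$2.78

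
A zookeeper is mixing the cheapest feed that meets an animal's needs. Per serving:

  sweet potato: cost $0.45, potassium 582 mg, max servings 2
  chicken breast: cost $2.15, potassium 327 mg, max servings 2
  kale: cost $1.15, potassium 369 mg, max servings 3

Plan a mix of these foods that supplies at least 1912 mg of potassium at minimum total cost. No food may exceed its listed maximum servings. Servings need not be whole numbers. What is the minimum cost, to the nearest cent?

$3.23

Cost per mg of potassium: sweet potato $0.0008, kale $0.0031, chicken breast $0.0066.
Take 2 servings of sweet potato: +1164.0 mg potassium for $0.90 (total $0.90, still need 748.0 mg).
Take 2.027 servings of kale: +748.0 mg potassium for $2.33 (total $3.23, still need 0.0 mg).
Greedy by cheapest-per-mg is optimal for a single linear constraint, so the minimum cost is $3.23.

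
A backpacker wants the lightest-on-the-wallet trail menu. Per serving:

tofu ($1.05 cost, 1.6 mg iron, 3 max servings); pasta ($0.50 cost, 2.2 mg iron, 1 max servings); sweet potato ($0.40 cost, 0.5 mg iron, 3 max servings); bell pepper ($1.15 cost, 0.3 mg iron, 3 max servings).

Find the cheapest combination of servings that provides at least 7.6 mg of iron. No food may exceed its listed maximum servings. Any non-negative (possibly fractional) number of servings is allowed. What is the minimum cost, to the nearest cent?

Cost per mg of iron: pasta $0.2273, tofu $0.6562, sweet potato $0.8000, bell pepper $3.8333.
Take 1 serving of pasta: +2.2 mg iron for $0.50 (total $0.50, still need 5.4 mg).
Take 3 servings of tofu: +4.8 mg iron for $3.15 (total $3.65, still need 0.6 mg).
Take 1.2 servings of sweet potato: +0.6 mg iron for $0.48 (total $4.13, still need 0.0 mg).
Filling from the cheapest source first is optimal under one linear minimum: $4.13.

$4.13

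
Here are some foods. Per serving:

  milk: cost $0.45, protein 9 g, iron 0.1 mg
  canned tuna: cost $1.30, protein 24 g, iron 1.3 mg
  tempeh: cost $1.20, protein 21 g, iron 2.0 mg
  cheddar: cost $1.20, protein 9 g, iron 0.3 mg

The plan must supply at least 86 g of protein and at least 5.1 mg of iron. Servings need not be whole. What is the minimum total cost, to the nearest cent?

This is a tiny linear program; its minimum lies at a vertex of the feasible set. List the vertices and price them.
milk only: max(86/9, 5.1/0.1) = 51 servings → $22.95.
canned tuna only: max(86/24, 5.1/1.3) = 3.923 servings → $5.10.
tempeh only: max(86/21, 5.1/2.0) = 4.095 servings → $4.91.
cheddar only: max(86/9, 5.1/0.3) = 17 servings → $20.40.
milk + canned tuna with both targets exact would need a negative amount; discard.
milk + tempeh with both tight: 4.082 servings and 2.346 servings → $4.65.
milk + cheddar: intersection lies outside the first quadrant.
canned tuna + tempeh with both tight: 3.135 servings and 0.5121 servings → $4.69.
canned tuna + cheddar: the both-tight solution has a negative serving — not a feasible corner.
tempeh + cheddar with both tight: 1.718 servings and 5.547 servings → $8.72.
The minimum over all feasible corners is $4.65.

$4.65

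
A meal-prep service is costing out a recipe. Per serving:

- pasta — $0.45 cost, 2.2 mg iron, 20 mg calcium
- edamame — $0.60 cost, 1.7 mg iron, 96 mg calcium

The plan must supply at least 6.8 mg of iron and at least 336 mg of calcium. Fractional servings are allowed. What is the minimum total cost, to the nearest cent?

$2.25

An LP optimum is at a vertex; with two nutrient constraints at most two foods are used. Check each candidate.
pasta only: max(6.8/2.2, 336/20) = 16.8 servings → $7.56.
edamame only: max(6.8/1.7, 336/96) = 4 servings → $2.40.
pasta + edamame with both tight: 0.4605 servings and 3.404 servings → $2.25.
So the least-cost plan costs $2.25.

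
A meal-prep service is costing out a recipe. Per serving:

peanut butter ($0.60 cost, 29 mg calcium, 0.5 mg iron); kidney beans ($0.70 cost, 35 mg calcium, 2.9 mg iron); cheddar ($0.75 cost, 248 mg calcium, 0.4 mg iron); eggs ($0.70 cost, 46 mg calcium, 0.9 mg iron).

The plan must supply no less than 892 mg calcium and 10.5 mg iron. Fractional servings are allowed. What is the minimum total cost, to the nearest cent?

$4.59

Compare the cost at each extreme point of the feasible region.
peanut butter only: max(892/29, 10.5/0.5) = 30.76 servings → $18.46.
kidney beans only: max(892/35, 10.5/2.9) = 25.49 servings → $17.84.
cheddar only: max(892/248, 10.5/0.4) = 26.25 servings → $19.69.
eggs only: max(892/46, 10.5/0.9) = 19.39 servings → $13.57.
peanut butter + kidney beans: the both-tight solution has a negative serving — not a feasible corner.
peanut butter + cheddar with both tight: 19.99 servings and 1.259 servings → $12.94.
peanut butter + eggs with both targets exact would need a negative amount; discard.
kidney beans + cheddar with both tight: 3.187 servings and 3.147 servings → $4.59.
kidney beans + eggs: intersection lies outside the first quadrant.
cheddar + eggs with both tight: 1.562 servings and 10.97 servings → $8.85.
Cheapest feasible corner: $4.59.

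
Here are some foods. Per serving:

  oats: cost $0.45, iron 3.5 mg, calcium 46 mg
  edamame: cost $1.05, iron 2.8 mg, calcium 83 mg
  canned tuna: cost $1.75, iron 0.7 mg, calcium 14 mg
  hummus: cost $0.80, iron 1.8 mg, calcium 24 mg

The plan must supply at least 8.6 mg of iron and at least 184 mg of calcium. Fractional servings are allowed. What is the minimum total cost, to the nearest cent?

At the optimum either one food covers both requirements or two foods hit both targets exactly; no other combination can be cheaper.
oats only: max(8.6/3.5, 184/46) = 4 servings → $1.80.
edamame only: max(8.6/2.8, 184/83) = 3.071 servings → $3.23.
canned tuna only: max(8.6/0.7, 184/14) = 13.14 servings → $23.00.
hummus only: max(8.6/1.8, 184/24) = 7.667 servings → $6.13.
oats + edamame with both tight: 1.228 servings and 1.536 servings → $2.17.
oats + canned tuna: intersection lies outside the first quadrant.
oats + hummus with both targets exact would need a negative amount; discard.
edamame + canned tuna with both tight: 0.4444 servings and 10.51 servings → $18.86.
edamame + hummus with both tight: 1.518 servings and 2.416 servings → $3.53.
canned tuna + hummus with both targets exact would need a negative amount; discard.
So the least-cost plan costs $1.80.

$1.80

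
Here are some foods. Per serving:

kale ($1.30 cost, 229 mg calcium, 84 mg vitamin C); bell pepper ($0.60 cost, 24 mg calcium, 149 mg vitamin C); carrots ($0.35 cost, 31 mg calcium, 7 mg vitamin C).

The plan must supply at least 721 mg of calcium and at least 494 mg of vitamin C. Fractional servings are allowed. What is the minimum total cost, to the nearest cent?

With two linear requirements the optimum uses one or two foods; enumerate the corners.
kale only: max(721/229, 494/84) = 5.881 servings → $7.65.
bell pepper only: max(721/24, 494/149) = 30.04 servings → $18.02.
carrots only: max(721/31, 494/7) = 70.57 servings → $24.70.
kale + bell pepper with both tight: 2.977 servings and 1.637 servings → $4.85.
kale + carrots: intersection lies outside the first quadrant.
bell pepper + carrots with both tight: 2.307 servings and 21.47 servings → $8.90.
The minimum over all feasible corners is $4.85.

$4.85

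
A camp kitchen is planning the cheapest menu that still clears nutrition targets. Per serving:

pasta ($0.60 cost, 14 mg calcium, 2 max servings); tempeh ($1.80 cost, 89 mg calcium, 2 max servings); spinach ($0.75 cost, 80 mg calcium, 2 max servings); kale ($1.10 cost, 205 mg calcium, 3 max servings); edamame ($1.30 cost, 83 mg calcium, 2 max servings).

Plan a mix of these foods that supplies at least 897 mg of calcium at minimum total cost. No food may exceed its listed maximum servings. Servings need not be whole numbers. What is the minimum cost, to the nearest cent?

Cost per mg of calcium: kale $0.0054, spinach $0.0094, edamame $0.0157, tempeh $0.0202, pasta $0.0429.
Take 3 servings of kale: +615.0 mg calcium for $3.30 (total $3.30, still need 282.0 mg).
Take 2 servings of spinach: +160.0 mg calcium for $1.50 (total $4.80, still need 122.0 mg).
Take 1.47 servings of edamame: +122.0 mg calcium for $1.91 (total $6.71, still need 0.0 mg).
Filling from the cheapest source first is optimal under one linear minimum: $6.71.

$6.71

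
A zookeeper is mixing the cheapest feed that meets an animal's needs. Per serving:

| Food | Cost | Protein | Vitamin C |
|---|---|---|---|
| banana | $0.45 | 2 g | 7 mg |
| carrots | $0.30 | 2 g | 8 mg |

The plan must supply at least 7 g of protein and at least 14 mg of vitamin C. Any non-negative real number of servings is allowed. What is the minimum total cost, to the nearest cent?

$1.05

Two binding constraints pin down two serving amounts, so the optimal mix uses at most two foods. The candidates are each food alone (scaled to the tighter of protein/vitamin C) and each pair with both constraints tight.
banana only: max(7/2, 14/7) = 3.5 servings → $1.57.
carrots only: max(7/2, 14/8) = 3.5 servings → $1.05.
banana + carrots: intersection lies outside the first quadrant.
Cheapest feasible corner: $1.05.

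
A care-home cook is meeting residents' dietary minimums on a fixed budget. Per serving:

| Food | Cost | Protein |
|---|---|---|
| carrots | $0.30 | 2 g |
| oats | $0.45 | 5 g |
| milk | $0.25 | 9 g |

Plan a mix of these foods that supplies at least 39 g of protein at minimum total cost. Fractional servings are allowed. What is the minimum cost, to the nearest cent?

Cost per g of protein: milk $0.0278, oats $0.0900, carrots $0.1500.
With no serving limits, use only milk: 39 g / 9 g = 4.333 servings × $0.25 = $1.08.

$1.08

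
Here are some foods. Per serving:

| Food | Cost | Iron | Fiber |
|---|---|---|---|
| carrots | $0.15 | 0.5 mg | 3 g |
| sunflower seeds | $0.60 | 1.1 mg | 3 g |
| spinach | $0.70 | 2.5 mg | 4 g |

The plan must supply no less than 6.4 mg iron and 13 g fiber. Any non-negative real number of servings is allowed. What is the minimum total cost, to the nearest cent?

At the optimum either one food covers both requirements or two foods hit both targets exactly; no other combination can be cheaper.
carrots only: max(6.4/0.5, 13/3) = 12.8 servings → $1.92.
sunflower seeds only: max(6.4/1.1, 13/3) = 5.818 servings → $3.49.
spinach only: max(6.4/2.5, 13/4) = 3.25 servings → $2.27.
carrots + sunflower seeds: intersection lies outside the first quadrant.
carrots + spinach with both tight: 1.255 servings and 2.309 servings → $1.80.
sunflower seeds + spinach with both tight: 2.226 servings and 1.581 servings → $2.44.
So the least-cost plan costs $1.80.

$1.80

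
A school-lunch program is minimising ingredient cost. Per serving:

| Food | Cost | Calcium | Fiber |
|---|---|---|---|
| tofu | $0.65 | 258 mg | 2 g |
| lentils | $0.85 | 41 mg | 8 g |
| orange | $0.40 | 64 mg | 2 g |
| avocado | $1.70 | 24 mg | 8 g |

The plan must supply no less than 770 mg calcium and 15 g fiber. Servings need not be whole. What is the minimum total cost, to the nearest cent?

This is a tiny linear program; its minimum lies at a vertex of the feasible set. List the vertices and price them.
tofu only: max(770/258, 15/2) = 7.5 servings → $4.88.
lentils only: max(770/41, 15/8) = 18.78 servings → $15.96.
orange only: max(770/64, 15/2) = 12.03 servings → $4.81.
avocado only: max(770/24, 15/8) = 32.08 servings → $54.54.
tofu + lentils with both tight: 2.798 servings and 1.176 servings → $2.82.
tofu + orange with both tight: 1.495 servings and 6.005 servings → $3.37.
tofu + avocado with both tight: 2.877 servings and 1.156 servings → $3.83.
lentils + orange: the both-tight solution has a negative serving — not a feasible corner.
lentils + avocado with both targets exact would need a negative amount; discard.
orange + avocado: the both-tight solution has a negative serving — not a feasible corner.
Cheapest feasible corner: $2.82.

$2.82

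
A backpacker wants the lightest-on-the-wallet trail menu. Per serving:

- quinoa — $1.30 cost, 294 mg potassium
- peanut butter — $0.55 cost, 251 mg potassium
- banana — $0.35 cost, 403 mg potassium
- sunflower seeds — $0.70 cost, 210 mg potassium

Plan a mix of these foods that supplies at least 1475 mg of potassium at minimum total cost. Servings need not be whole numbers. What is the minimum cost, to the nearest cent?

Cost per mg of potassium: banana $0.0009, peanut butter $0.0022, sunflower seeds $0.0033, quinoa $0.0044.
With no serving limits, use only banana: 1475 mg / 403 mg = 3.66 servings × $0.35 = $1.28.

$1.28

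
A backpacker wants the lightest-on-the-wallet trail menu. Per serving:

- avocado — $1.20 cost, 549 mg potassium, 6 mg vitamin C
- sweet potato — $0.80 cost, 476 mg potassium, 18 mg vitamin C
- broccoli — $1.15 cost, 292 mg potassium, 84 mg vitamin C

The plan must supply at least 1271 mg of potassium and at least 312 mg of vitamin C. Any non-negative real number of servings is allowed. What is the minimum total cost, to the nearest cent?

This is a tiny linear program; its minimum lies at a vertex of the feasible set. List the vertices and price them.
avocado only: max(1271/549, 312/6) = 52 servings → $62.40.
sweet potato only: max(1271/476, 312/18) = 17.33 servings → $13.87.
broccoli only: max(1271/292, 312/84) = 4.353 servings → $5.01.
avocado + sweet potato with both targets exact would need a negative amount; discard.
avocado + broccoli with both tight: 0.353 servings and 3.689 servings → $4.67.
sweet potato + broccoli with both tight: 0.4509 servings and 3.618 servings → $4.52.
Cheapest feasible corner: $4.52.

$4.52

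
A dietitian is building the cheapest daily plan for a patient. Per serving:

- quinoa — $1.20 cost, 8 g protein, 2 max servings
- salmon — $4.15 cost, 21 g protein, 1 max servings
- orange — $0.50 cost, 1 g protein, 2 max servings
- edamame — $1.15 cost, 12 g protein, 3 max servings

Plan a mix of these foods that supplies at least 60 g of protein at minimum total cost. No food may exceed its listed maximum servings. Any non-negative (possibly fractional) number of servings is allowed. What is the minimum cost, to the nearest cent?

$7.43

Cost per g of protein: edamame $0.0958, quinoa $0.1500, salmon $0.1976, orange $0.5000.
Take 3 servings of edamame: +36.0 g protein for $3.45 (total $3.45, still need 24.0 g).
Take 2 servings of quinoa: +16.0 g protein for $2.40 (total $5.85, still need 8.0 g).
Take 0.381 servings of salmon: +8.0 g protein for $1.58 (total $7.43, still need 0.0 g).
Filling from the cheapest source first is optimal under one linear minimum: $7.43.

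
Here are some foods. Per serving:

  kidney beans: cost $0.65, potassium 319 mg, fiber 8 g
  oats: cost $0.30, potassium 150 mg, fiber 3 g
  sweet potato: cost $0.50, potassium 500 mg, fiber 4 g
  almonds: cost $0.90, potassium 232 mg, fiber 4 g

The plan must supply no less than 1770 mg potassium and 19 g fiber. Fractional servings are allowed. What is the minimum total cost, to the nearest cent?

$2.06

The cheapest plan sits at a corner of the feasible region — with two constraints it uses at most two foods.
kidney beans only: max(1770/319, 19/8) = 5.549 servings → $3.61.
oats only: max(1770/150, 19/3) = 11.8 servings → $3.54.
sweet potato only: max(1770/500, 19/4) = 4.75 servings → $2.38.
almonds only: max(1770/232, 19/4) = 7.629 servings → $6.87.
kidney beans + oats: intersection lies outside the first quadrant.
kidney beans + sweet potato with both tight: 0.8884 servings and 2.973 servings → $2.06.
kidney beans + almonds: the both-tight solution has a negative serving — not a feasible corner.
oats + sweet potato with both tight: 2.689 servings and 2.733 servings → $2.17.
oats + almonds: the both-tight solution has a negative serving — not a feasible corner.
sweet potato + almonds with both tight: 2.493 servings and 2.257 servings → $3.28.
Cheapest feasible corner: $2.06.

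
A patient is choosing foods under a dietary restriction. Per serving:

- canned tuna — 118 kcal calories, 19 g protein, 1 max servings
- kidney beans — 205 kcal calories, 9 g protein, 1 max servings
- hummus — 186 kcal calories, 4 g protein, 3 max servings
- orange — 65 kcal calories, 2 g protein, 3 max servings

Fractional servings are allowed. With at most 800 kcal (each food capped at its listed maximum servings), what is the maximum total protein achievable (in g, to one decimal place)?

Protein per kcal: canned tuna 0.161, kidney beans 0.0439, orange 0.03077, hummus 0.02151.
Take 1 serving of canned tuna: uses 118 kcal, +19.0 g protein (running total 19.0 g).
Take 1 serving of kidney beans: uses 205 kcal, +9.0 g protein (running total 28.0 g).
Take 3 servings of orange: uses 195 kcal, +6.0 g protein (running total 34.0 g).
Take 1.516 servings of hummus: uses 282 kcal, +6.1 g protein (running total 40.1 g).
Filling greedily by protein-per-kcal is optimal for one linear limit, giving 40.1 g.

40.1 g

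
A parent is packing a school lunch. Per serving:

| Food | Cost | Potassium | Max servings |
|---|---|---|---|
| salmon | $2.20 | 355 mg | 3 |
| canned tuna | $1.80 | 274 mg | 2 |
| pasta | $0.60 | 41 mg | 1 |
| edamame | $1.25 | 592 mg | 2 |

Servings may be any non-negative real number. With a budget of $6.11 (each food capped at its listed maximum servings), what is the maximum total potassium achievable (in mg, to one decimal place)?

Potassium per dollar: edamame 473.6, salmon 161.4, canned tuna 152.2, pasta 68.33.
Take 2 servings of edamame: spends $2.50, +1184.0 mg potassium (running total 1184.0 mg).
Take 1.641 servings of salmon: spends $3.61, +582.5 mg potassium (running total 1766.5 mg).
Filling greedily by potassium-per-dollar is optimal for one linear limit, giving 1766.5 mg.

1766.5 mg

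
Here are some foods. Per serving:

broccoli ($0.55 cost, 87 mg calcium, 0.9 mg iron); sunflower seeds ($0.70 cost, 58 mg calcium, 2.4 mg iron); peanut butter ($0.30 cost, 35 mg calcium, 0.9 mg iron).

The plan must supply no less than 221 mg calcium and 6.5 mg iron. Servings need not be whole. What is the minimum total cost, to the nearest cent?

For a min-cost LP with two ≥-constraints, a basic feasible solution has at most two positive variables.
broccoli only: max(221/87, 6.5/0.9) = 7.222 servings → $3.97.
sunflower seeds only: max(221/58, 6.5/2.4) = 3.81 servings → $2.67.
peanut butter only: max(221/35, 6.5/0.9) = 7.222 servings → $2.17.
broccoli + sunflower seeds with both tight: 0.9796 servings and 2.341 servings → $2.18.
broccoli + peanut butter: the both-tight solution has a negative serving — not a feasible corner.
sunflower seeds + peanut butter with both tight: 0.8994 servings and 4.824 servings → $2.08.
The minimum over all feasible corners is $2.08.

$2.08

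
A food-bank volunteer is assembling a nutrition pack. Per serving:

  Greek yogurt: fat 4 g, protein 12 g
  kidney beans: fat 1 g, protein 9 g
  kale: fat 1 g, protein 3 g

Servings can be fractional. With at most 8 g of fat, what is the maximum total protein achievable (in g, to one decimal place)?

Protein per g fat: kidney beans 9, Greek yogurt 3, kale 3.
With no serving limits, spend the whole fat allowance on kidney beans: 8 g / 1 g × 9 g = 72.0 g.

72.0 g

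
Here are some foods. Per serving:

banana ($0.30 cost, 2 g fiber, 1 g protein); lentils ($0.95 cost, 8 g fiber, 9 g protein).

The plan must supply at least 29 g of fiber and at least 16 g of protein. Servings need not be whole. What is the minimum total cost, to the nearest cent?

Compare the cost at each extreme point of the feasible region.
banana only: max(29/2, 16/1) = 16 servings → $4.80.
lentils only: max(29/8, 16/9) = 3.625 servings → $3.44.
banana + lentils with both tight: 13.3 servings and 0.3 servings → $4.28.
So the least-cost plan costs $3.44.

$3.44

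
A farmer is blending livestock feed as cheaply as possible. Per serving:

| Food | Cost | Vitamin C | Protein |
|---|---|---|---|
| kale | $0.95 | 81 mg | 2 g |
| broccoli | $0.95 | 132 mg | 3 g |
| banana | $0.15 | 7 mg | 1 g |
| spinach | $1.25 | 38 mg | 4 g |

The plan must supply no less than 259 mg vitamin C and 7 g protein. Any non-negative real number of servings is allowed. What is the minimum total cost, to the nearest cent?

kale only: max(259/81, 7/2) = 3.5 servings → $3.33.
broccoli only: max(259/132, 7/3) = 2.333 servings → $2.22.
banana only: max(259/7, 7/1) = 37 servings → $5.55.
spinach only: max(259/38, 7/4) = 6.816 servings → $8.52.
kale + broccoli: intersection lies outside the first quadrant.
kale + banana with both tight: 3.134 servings and 0.7313 servings → $3.09.
kale + spinach with both tight: 3.105 servings and 0.1976 servings → $3.20.
broccoli + banana with both tight: 1.892 servings and 1.324 servings → $2.00.
broccoli + spinach with both tight: 1.86 servings and 0.3551 servings → $2.21.
banana + spinach: intersection lies outside the first quadrant.
Cheapest feasible corner: $2.00.

$2.00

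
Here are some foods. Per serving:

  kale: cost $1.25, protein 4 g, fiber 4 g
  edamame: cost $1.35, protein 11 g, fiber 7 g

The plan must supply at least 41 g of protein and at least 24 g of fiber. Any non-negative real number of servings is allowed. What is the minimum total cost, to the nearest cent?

$5.03

Compare the cost at each extreme point of the feasible region.
kale only: max(41/4, 24/4) = 10.25 servings → $12.81.
edamame only: max(41/11, 24/7) = 3.727 servings → $5.03.
kale + edamame: intersection lies outside the first quadrant.
Cheapest feasible corner: $5.03.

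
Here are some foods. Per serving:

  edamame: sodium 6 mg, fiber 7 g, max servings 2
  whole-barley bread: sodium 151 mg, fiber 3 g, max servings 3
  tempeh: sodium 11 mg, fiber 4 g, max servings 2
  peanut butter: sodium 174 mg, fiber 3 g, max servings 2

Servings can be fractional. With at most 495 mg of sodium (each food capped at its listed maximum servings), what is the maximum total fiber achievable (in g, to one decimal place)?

31.1 g

Fiber per mg sodium: edamame 1.167, tempeh 0.3636, whole-barley bread 0.01987, peanut butter 0.01724.
Take 2 servings of edamame: uses 12 mg sodium, +14.0 g fiber (running total 14.0 g).
Take 2 servings of tempeh: uses 22 mg sodium, +8.0 g fiber (running total 22.0 g).
Take 3 servings of whole-barley bread: uses 453 mg sodium, +9.0 g fiber (running total 31.0 g).
Take 0.04598 servings of peanut butter: uses 8 mg sodium, +0.1 g fiber (running total 31.1 g).
Greedy by best ratio exhausts the sodium allowance optimally: 31.1 g.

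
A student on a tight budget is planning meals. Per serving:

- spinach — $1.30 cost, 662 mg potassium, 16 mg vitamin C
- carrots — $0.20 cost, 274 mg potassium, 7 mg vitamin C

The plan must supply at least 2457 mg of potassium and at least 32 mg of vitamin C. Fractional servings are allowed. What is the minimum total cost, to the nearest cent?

spinach only: max(2457/662, 32/16) = 3.711 servings → $4.82.
carrots only: max(2457/274, 32/7) = 8.967 servings → $1.79.
spinach + carrots with both targets exact would need a negative amount; discard.
So the least-cost plan costs $1.79.

$1.79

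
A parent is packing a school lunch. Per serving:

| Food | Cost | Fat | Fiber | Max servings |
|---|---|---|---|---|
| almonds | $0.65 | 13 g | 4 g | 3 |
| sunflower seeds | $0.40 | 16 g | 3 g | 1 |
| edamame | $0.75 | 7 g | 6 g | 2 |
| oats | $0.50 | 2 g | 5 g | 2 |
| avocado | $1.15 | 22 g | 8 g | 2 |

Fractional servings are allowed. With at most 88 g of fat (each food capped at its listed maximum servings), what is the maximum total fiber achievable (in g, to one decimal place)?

Fiber per g fat: oats 2.5, edamame 0.8571, avocado 0.3636, almonds 0.3077, sunflower seeds 0.1875.
Take 2 servings of oats: uses 4 g fat, +10.0 g fiber (running total 10.0 g).
Take 2 servings of edamame: uses 14 g fat, +12.0 g fiber (running total 22.0 g).
Take 2 servings of avocado: uses 44 g fat, +16.0 g fiber (running total 38.0 g).
Take 2 servings of almonds: uses 26 g fat, +8.0 g fiber (running total 46.0 g).
Filling greedily by fiber-per-g fat is optimal for one linear limit, giving 46.0 g.

46.0 g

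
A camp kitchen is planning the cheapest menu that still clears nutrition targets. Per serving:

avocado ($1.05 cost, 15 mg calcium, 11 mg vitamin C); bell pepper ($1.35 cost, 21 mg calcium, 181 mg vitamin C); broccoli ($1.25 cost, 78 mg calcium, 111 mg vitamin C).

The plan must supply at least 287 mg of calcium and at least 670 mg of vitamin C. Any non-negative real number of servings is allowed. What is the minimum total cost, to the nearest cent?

Compare the cost at each extreme point of the feasible region.
avocado only: max(287/15, 670/11) = 60.91 servings → $63.95.
bell pepper only: max(287/21, 670/181) = 13.67 servings → $18.45.
broccoli only: max(287/78, 670/111) = 6.036 servings → $7.55.
avocado + bell pepper with both tight: 15.25 servings and 2.775 servings → $19.76.
avocado + broccoli: intersection lies outside the first quadrant.
bell pepper + broccoli with both tight: 1.731 servings and 3.213 servings → $6.35.
The minimum over all feasible corners is $6.35.

$6.35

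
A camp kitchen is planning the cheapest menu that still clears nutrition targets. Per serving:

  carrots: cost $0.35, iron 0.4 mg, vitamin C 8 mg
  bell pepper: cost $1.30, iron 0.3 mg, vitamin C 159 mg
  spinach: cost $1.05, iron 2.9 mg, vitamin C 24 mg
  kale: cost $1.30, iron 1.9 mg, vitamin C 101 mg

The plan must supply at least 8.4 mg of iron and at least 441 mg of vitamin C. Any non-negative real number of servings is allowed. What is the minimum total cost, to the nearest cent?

$5.71

The cheapest plan sits at a corner of the feasible region — with two constraints it uses at most two foods.
carrots only: max(8.4/0.4, 441/8) = 55.12 servings → $19.29.
bell pepper only: max(8.4/0.3, 441/159) = 28 servings → $36.40.
spinach only: max(8.4/2.9, 441/24) = 18.38 servings → $19.29.
kale only: max(8.4/1.9, 441/101) = 4.421 servings → $5.75.
carrots + bell pepper with both tight: 19.66 servings and 1.784 servings → $9.20.
carrots + spinach with both targets exact would need a negative amount; discard.
carrots + kale with both tight: 0.4167 servings and 4.333 servings → $5.78.
bell pepper + spinach with both tight: 2.373 servings and 2.651 servings → $5.87.
bell pepper + kale with both targets exact would need a negative amount; discard.
spinach + kale with both tight: 0.04246 servings and 4.356 servings → $5.71.
The minimum over all feasible corners is $5.71.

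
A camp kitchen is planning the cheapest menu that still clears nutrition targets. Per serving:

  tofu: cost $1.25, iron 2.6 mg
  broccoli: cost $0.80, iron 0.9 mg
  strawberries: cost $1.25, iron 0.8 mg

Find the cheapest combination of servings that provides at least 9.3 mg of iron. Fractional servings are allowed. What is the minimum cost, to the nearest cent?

Cost per mg of iron: tofu $0.4808, broccoli $0.8889, strawberries $1.5625.
With no serving limits, use only tofu: 9.3 mg / 2.6 mg = 3.577 servings × $1.25 = $4.47.

$4.47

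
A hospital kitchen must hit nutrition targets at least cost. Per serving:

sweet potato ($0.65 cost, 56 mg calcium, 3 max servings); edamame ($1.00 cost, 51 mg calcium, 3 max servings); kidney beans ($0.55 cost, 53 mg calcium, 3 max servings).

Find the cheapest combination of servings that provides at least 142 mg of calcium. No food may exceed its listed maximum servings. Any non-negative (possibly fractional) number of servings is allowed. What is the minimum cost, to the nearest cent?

Cost per mg of calcium: kidney beans $0.0104, sweet potato $0.0116, edamame $0.0196.
Take 2.679 servings of kidney beans: +142.0 mg calcium for $1.47 (total $1.47, still need 0.0 mg).
Greedy by cheapest-per-mg is optimal for a single linear constraint, so the minimum cost is $1.47.

$1.47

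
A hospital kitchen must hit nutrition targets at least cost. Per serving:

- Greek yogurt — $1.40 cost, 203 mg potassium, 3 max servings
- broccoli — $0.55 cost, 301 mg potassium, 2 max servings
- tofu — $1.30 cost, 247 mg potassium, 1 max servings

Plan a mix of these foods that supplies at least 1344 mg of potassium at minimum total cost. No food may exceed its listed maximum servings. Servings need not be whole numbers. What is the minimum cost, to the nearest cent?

Cost per mg of potassium: broccoli $0.0018, tofu $0.0053, Greek yogurt $0.0069.
Take 2 servings of broccoli: +602.0 mg potassium for $1.10 (total $1.10, still need 742.0 mg).
Take 1 serving of tofu: +247.0 mg potassium for $1.30 (total $2.40, still need 495.0 mg).
Take 2.438 servings of Greek yogurt: +495.0 mg potassium for $3.41 (total $5.81, still need 0.0 mg).
Greedy by cheapest-per-mg is optimal for a single linear constraint, so the minimum cost is $5.81.

$5.81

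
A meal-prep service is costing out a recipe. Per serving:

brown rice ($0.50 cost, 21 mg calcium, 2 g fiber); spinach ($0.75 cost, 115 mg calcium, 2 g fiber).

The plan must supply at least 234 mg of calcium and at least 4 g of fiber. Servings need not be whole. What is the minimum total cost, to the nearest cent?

At the optimum either one food covers both requirements or two foods hit both targets exactly; no other combination can be cheaper.
brown rice only: max(234/21, 4/2) = 11.14 servings → $5.57.
spinach only: max(234/115, 4/2) = 2.035 servings → $1.53.
brown rice + spinach: the both-tight solution has a negative serving — not a feasible corner.
The minimum over all feasible corners is $1.53.

$1.53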